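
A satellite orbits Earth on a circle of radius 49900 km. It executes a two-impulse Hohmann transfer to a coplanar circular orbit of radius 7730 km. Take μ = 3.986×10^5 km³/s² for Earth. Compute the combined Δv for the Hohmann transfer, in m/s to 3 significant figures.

Δv = 3630 m/s

Semi-major axis of the transfer orbit: a_t = (49900 + 7730)/2 = 28815 km.
Circular speed at r₁: v₁ = √(μ/r₁) = √(3.986×10^5/49900) = 2.826 km/s.
On the transfer ellipse at r₁, v² = μ(2/r − 1/a) gives v_a = √[μ(2/r₁ − 1/a_t)] = 1.464 km/s.
First burn Δv₁ = |v_a − v₁| = 1.362 km/s.
At r₂, v₂ = √(μ/r₂) = 7.181 km/s.
Transfer-orbit speed at r₂: v_p = √[μ(2/r₂ − 1/a_t)] = 9.450 km/s.
Second burn Δv₂ = |v₂ − v_p| = 2.269 km/s.
Δv = Δv₁ + Δv₂ = 1.362 + 2.269 = 3.631 km/s.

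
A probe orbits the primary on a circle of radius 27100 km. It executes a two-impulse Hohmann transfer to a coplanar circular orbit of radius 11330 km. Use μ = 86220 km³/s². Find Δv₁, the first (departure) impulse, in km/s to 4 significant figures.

The Hohmann ellipse has a_t = (r₁ + r₂)/2 = 19215 km.
Circular speed at r = 27100 km: v_c = √(μ/r) = 1.784 km/s.
Transfer-orbit speed at the same r (vis-viva, a = a_t): v_t = √[μ(2/r − 1/a_t)] = 1.370 km/s.
Δv₁ = |v_t − v_c| = |1.370 − 1.784| = 0.4140 km/s.

Δv₁ = 0.4140 km/s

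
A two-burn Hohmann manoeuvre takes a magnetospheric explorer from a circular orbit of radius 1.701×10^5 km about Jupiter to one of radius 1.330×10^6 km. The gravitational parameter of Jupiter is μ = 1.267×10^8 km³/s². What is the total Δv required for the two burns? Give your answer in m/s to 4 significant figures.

Transfer-ellipse semi-major axis a_t = (r₁ + r₂)/2 = (1.701×10^5 + 1.330×10^6)/2 = 7.5005×10^5 km.
At r₁ the circular-orbit speed is v₁ = √(μ/r₁) = 27.292 km/s.
Transfer-orbit speed at r₁ (v² = μ(2/r − 1/a)): v_p = √[μ(2/r₁ − 1/a_t)] = 36.343 km/s.
First burn Δv₁ = |v_p − v₁| = 9.051 km/s.
Circular speed at r₂: v₂ = √(μ/r₂) = 9.760 km/s.
Transfer-orbit speed at r₂: v_a = √[μ(2/r₂ − 1/a_t)] = 4.648 km/s.
Second burn Δv₂ = |v₂ − v_a| = 5.112 km/s.
Total Δv = Δv₁ + Δv₂ = 14.16 km/s.

Δv = 14160 m/s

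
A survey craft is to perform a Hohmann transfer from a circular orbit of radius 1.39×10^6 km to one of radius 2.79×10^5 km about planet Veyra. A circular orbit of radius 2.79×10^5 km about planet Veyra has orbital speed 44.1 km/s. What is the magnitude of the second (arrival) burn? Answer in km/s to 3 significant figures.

From the circular-orbit relation v² = μ/r at r = 2.79×10^5 km: μ = v²r = (44.1)² × 2.79×10^5 = 5.42602×10^8 km³/s².
The Hohmann ellipse has a_t = (r₁ + r₂)/2 = 8.345×10^5 km.
Circular speed at r = 2.790×10^5 km: v_c = √(μ/r) = 44.10 km/s.
Transfer-orbit speed at the same r (vis-viva, a = a_t): v_t = √[μ(2/r − 1/a_t)] = 56.92 km/s.
Δv₂ = |v_t − v_c| = |56.92 − 44.10| = 12.82 km/s.

Δv₂ = 12.8 km/s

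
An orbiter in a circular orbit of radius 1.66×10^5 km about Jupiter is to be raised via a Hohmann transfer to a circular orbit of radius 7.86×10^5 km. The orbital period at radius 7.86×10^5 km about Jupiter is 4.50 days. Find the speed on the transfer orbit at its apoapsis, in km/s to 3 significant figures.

From Kepler's third law T² = 4π²r³/μ at r = 7.86×10^5 km, T = 4.50 days = 4.50 × 86400 s = 3.888×10^5 s: μ = 4π²r³/T² = 1.26816×10^8 km³/s².
Semi-major axis of the transfer orbit: a_t = (1.660×10^5 + 7.860×10^5)/2 = 4.760×10^5 km.
At apoapsis, r = 7.860×10^5 km.
Applying v² = μ(2/r − 1/a_t): v = 7.501 km/s.

v = 7.50 km/s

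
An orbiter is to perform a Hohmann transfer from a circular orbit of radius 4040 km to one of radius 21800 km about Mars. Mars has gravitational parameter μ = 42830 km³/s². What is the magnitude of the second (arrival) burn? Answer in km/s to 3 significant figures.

Semi-major axis of the transfer orbit: a_t = (4040 + 21800)/2 = 12920 km.
Circular speed at r = 21800 km: v_c = √(μ/r) = 1.4017 km/s.
Vis-viva on the transfer ellipse at r = 21800 km gives v_t = √[μ(2/r − 1/a_t)] = 0.78380 km/s.
Δv₂ = |v_t − v_c| = |0.78380 − 1.4017| = 0.6179 km/s.

Δv₂ = 0.618 km/s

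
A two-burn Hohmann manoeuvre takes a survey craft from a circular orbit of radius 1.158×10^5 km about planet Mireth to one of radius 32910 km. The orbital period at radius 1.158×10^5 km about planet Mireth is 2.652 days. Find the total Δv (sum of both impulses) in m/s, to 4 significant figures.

Δv = 2540 m/s

From Kepler's third law T² = 4π²r³/μ at r = 1.158×10^5 km, T = 2.652 days = 2.652 × 86400 s = 2.291328×10^5 s: μ = 4π²r³/T² = 1.16765×10^6 km³/s².
The Hohmann ellipse has a_t = (r₁ + r₂)/2 = 74355 km.
Circular speed at r₁: v₁ = √(μ/r₁) = √(1.16765×10^6/1.158×10^5) = 3.1754 km/s.
On the transfer ellipse at r₁, v² = μ(2/r − 1/a) gives v_a = √[μ(2/r₁ − 1/a_t)] = 2.1126 km/s.
First burn Δv₁ = |v_a − v₁| = 1.063 km/s.
Circular speed at r₂: v₂ = √(μ/r₂) = 5.9565 km/s.
Transfer-orbit speed at r₂: v_p = √[μ(2/r₂ − 1/a_t)] = 7.4335 km/s.
Second burn Δv₂ = |v₂ − v_p| = 1.477 km/s.
Total Δv = Δv₁ + Δv₂ = 2.540 km/s.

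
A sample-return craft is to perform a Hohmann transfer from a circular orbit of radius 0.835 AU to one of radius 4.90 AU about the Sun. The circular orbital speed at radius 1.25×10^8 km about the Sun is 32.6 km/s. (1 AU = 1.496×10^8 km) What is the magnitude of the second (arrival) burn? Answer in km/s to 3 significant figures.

From the circular-orbit relation v² = μ/r at r = 1.25×10^8 km: μ = v²r = (32.6)² × 1.25×10^8 = 1.32845×10^11 km³/s².
In km: r₁ = 0.835 × 1.496×10^8 = 1.24916×10^8 km; r₂ = 4.90 × 1.496×10^8 = 7.3304×10^8 km.
Semi-major axis of the transfer orbit: a_t = (1.24916×10^8 + 7.3304×10^8)/2 = 4.28978×10^8 km.
On the circular orbit at r = 7.3304×10^8 km, v_c = √(μ/r) = 13.462 km/s.
Transfer-orbit speed at the same r (vis-viva, a = a_t): v_t = √[μ(2/r − 1/a_t)] = 7.2644 km/s.
Δv₂ = |v_t − v_c| = |7.2644 − 13.462| = 6.198 km/s.

Δv₂ = 6.20 km/s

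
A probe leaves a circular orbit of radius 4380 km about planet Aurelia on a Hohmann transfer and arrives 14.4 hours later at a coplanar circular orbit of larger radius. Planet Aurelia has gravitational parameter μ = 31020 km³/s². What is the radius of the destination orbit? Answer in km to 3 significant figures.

Transfer time t = 14.4 hours = 51840 s, and t = π√(a_t³/μ).
So a_t = (μ t²/π²)^(1/3) = (31020 × (51840)² / π²)^(1/3) = 20365.3 km.
Since a_t = (r₁ + r₂)/2, r₂ = 2a_t − r₁ = 2×20365.3 − 4380 = 36350.6 km.

r₂ = 36400 km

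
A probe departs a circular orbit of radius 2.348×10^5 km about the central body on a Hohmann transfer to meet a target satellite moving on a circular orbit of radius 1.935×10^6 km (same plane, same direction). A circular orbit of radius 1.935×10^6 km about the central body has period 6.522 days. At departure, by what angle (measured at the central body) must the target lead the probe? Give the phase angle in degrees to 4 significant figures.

From Kepler's third law T² = 4π²r³/μ at r = 1.935×10^6 km, T = 6.522 days = 6.522 × 86400 s = 5.635008×10^5 s: μ = 4π²r³/T² = 9.00769×10^8 km³/s².
Semi-major axis of the transfer orbit: a_t = (2.348×10^5 + 1.935×10^6)/2 = 1.0849×10^6 km.
Transfer time t = π√(a_t³/μ) = 1.183×10^5 s.
The target's mean motion on its circular orbit is ω₂ = √(μ/r₂³) = 1.115×10^-5 rad/s.
Angle swept by the target during transfer: ω₂·t = 1.319 rad = 75.57°.
Arrival is 180° from departure on the ellipse, so φ = 180° − 75.57° = 104.4°.

φ = 104.4°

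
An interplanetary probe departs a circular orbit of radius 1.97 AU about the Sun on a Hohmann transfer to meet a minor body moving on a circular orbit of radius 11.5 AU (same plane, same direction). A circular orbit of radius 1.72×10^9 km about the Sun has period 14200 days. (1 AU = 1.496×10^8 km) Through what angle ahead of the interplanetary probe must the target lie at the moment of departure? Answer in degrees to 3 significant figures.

φ = 99.3°

From Kepler's third law T² = 4π²r³/μ at r = 1.72×10^9 km, T = 14200 days = 14200 × 86400 s = 1.22688×10^9 s: μ = 4π²r³/T² = 1.33457×10^11 km³/s².
In km: r₁ = 1.97 × 1.496×10^8 = 2.94712×10^8 km; r₂ = 11.5 × 1.496×10^8 = 1.7204×10^9 km.
The Hohmann ellipse has a_t = (r₁ + r₂)/2 = 1.007556×10^9 km.
Transfer time t = π√(a_t³/μ) = 2.750×10^8 s.
The target's mean motion on its circular orbit is ω₂ = √(μ/r₂³) = 5.119×10^-9 rad/s.
Angle swept by the target during transfer: ω₂·t = 1.408 rad = 80.67°.
The interplanetary probe traverses 180° on the transfer ellipse, so the target must lead by 180° − 80.67° = 99.3°.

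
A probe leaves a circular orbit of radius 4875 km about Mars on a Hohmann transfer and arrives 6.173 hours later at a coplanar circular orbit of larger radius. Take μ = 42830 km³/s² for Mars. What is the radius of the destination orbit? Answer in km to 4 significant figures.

r₂ = 20910 km

Transfer time t = 6.173 hours = 22222.8 s, and t = π√(a_t³/μ).
So a_t = (μ t²/π²)^(1/3) = (42830 × (22222.8)² / π²)^(1/3) = 12893 km.
Since a_t = (r₁ + r₂)/2, r₂ = 2a_t − r₁ = 2×12893 − 4875 = 20911 km.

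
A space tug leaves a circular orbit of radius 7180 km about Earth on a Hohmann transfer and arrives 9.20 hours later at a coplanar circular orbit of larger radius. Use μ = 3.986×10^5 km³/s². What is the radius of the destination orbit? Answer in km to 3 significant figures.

Transfer time t = 9.20 hours = 33120 s, and t = π√(a_t³/μ).
So a_t = (μ t²/π²)^(1/3) = (3.986×10^5 × (33120)² / π²)^(1/3) = 35384 km.
Since a_t = (r₁ + r₂)/2, r₂ = 2a_t − r₁ = 2×35384 − 7180 = 63588 km.

r₂ = 63600 km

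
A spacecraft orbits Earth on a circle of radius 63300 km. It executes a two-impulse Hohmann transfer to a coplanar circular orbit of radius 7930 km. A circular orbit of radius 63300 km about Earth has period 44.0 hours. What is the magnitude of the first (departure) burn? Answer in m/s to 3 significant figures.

Δv₁ = 1330 m/s

From Kepler's third law T² = 4π²r³/μ at r = 63300 km, T = 44.0 hours = 44.0 × 3600 s = 1.584×10^5 s: μ = 4π²r³/T² = 3.99081×10^5 km³/s².
Semi-major axis of the transfer orbit: a_t = (63300 + 7930)/2 = 35615 km.
On the circular orbit at r = 63300 km, v_c = √(μ/r) = 2.511 km/s.
Vis-viva on the transfer ellipse at r = 63300 km gives v_t = √[μ(2/r − 1/a_t)] = 1.185 km/s.
Δv₁ = |v_t − v_c| = |1.185 − 2.511| = 1.326 km/s.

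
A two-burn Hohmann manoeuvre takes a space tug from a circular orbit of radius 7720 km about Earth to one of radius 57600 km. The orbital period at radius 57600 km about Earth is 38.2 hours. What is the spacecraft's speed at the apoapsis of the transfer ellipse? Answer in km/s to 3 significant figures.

v = 1.28 km/s

From Kepler's third law T² = 4π²r³/μ at r = 57600 km, T = 38.2 hours = 38.2 × 3600 s = 1.3752×10^5 s: μ = 4π²r³/T² = 3.98929×10^5 km³/s².
Transfer-ellipse semi-major axis a_t = (r₁ + r₂)/2 = (7720 + 57600)/2 = 32660 km.
At apoapsis, r = 57600 km.
From the vis-viva equation, v = √[μ(2/r − 1/a_t)] = 1.279 km/s.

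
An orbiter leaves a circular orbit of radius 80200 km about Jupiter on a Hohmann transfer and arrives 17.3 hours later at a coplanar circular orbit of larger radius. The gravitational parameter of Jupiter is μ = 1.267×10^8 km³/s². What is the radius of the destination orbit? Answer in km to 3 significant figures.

r₂ = 6.56×10^5 km

Transfer time t = 17.3 hours = 62280 s, and t = π√(a_t³/μ).
So a_t = (μ t²/π²)^(1/3) = (1.267×10^8 × (62280)² / π²)^(1/3) = 3.6790×10^5 km.
Since a_t = (r₁ + r₂)/2, r₂ = 2a_t − r₁ = 2×3.6790×10^5 − 80200 = 6.556×10^5 km.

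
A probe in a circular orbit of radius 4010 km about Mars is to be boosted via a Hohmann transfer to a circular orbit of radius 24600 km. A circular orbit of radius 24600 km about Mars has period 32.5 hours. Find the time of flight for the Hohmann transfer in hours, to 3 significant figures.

t = 7.21 hours

From Kepler's third law T² = 4π²r³/μ at r = 24600 km, T = 32.5 hours = 32.5 × 3600 s = 1.170×10^5 s: μ = 4π²r³/T² = 42933.2 km³/s².
The Hohmann ellipse has a_t = (r₁ + r₂)/2 = 14305 km.
Half the transfer-orbit period gives t = π√(a_t³/μ) = 25940 s.
Converting: 25940 s ÷ 3600 s/hour = 7.21 hours.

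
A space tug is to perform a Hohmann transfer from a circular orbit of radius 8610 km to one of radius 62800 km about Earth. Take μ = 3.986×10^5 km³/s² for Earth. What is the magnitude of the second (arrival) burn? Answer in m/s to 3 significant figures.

Transfer-ellipse semi-major axis a_t = (r₁ + r₂)/2 = (8610 + 62800)/2 = 35705 km.
Circular speed at r = 62800 km: v_c = √(μ/r) = 2.519 km/s.
Vis-viva on the transfer ellipse at r = 62800 km gives v_t = √[μ(2/r − 1/a_t)] = 1.237 km/s.
Δv₂ = |v_t − v_c| = |1.237 − 2.519| = 1.282 km/s.

Δv₂ = 1280 m/s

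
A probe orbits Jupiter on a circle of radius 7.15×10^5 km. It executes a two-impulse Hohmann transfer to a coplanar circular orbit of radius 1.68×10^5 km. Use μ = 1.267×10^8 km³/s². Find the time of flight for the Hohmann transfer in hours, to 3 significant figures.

t = 22.7 hours

Semi-major axis of the transfer orbit: a_t = (7.150×10^5 + 1.680×10^5)/2 = 4.415×10^5 km.
Half the transfer-orbit period gives t = π√(a_t³/μ) = 81880 s.
Converting: 81880 s ÷ 3600 s/hour = 22.7 hours.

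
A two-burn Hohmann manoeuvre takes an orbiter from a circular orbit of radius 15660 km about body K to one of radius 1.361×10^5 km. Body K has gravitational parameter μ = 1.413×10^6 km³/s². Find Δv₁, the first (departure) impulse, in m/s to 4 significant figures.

Δv₁ = 3223 m/s

Semi-major axis of the transfer orbit: a_t = (15660 + 1.361×10^5)/2 = 75880 km.
On the circular orbit at r = 15660 km, v_c = √(μ/r) = 9.4989 km/s.
Vis-viva on the transfer ellipse at r = 15660 km gives v_t = √[μ(2/r − 1/a_t)] = 12.722 km/s.
Δv₁ = |v_t − v_c| = |12.722 − 9.4989| = 3.223 km/s.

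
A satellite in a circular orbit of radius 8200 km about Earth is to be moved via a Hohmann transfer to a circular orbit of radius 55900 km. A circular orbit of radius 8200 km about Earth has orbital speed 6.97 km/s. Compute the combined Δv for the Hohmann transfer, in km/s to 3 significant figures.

From the circular-orbit relation v² = μ/r at r = 8200 km: μ = v²r = (6.97)² × 8200 = 3.98363×10^5 km³/s².
The Hohmann ellipse has a_t = (r₁ + r₂)/2 = 32050 km.
At r₁ the circular-orbit speed is v₁ = √(μ/r₁) = 6.970 km/s.
Transfer-orbit speed at r₁ (vis-viva): v_p = √[μ(2/r₁ − 1/a_t)] = 9.205 km/s.
First burn Δv₁ = |v_p − v₁| = 2.235 km/s.
Circular speed at r₂: v₂ = √(μ/r₂) = 2.6695 km/s.
Transfer-orbit speed at r₂: v_a = √[μ(2/r₂ − 1/a_t)] = 1.3503 km/s.
Second burn Δv₂ = |v₂ − v_a| = 1.319 km/s.
Total Δv = Δv₁ + Δv₂ = 3.554 km/s.

Δv = 3.55 km/s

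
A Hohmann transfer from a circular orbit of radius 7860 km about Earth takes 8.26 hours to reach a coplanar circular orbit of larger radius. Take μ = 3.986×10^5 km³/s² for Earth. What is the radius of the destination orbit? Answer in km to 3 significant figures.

r₂ = 58000 km

Transfer time t = 8.26 hours = 29736 s, and t = π√(a_t³/μ).
So a_t = (μ t²/π²)^(1/3) = (3.986×10^5 × (29736)² / π²)^(1/3) = 32931 km.
Since a_t = (r₁ + r₂)/2, r₂ = 2a_t − r₁ = 2×32931 − 7860 = 58002 km.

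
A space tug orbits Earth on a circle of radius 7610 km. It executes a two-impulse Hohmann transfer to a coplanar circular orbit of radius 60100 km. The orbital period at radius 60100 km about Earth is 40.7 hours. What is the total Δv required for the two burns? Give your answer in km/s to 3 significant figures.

Δv = 3.76 km/s

From Kepler's third law T² = 4π²r³/μ at r = 60100 km, T = 40.7 hours = 40.7 × 3600 s = 1.4652×10^5 s: μ = 4π²r³/T² = 3.99199×10^5 km³/s².
Semi-major axis of the transfer orbit: a_t = (7610 + 60100)/2 = 33855 km.
At r₁ the circular-orbit speed is v₁ = √(μ/r₁) = 7.2427 km/s.
Transfer-orbit speed at r₁ (vis-viva equation): v_p = √[μ(2/r₁ − 1/a_t)] = 9.6500 km/s.
First burn Δv₁ = |v_p − v₁| = 2.4073 km/s.
Circular speed at r₂: v₂ = √(μ/r₂) = 2.577255 km/s.
Transfer-orbit speed at r₂: v_a = √[μ(2/r₂ − 1/a_t)] = 1.221908 km/s.
Second burn Δv₂ = |v₂ − v_a| = 1.3553 km/s.
Total Δv = Δv₁ + Δv₂ = 3.763 km/s.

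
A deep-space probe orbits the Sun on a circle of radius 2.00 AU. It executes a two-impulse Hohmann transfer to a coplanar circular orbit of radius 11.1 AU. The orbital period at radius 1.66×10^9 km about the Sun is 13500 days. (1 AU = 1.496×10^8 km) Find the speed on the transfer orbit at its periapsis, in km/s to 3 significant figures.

From Kepler's third law T² = 4π²r³/μ at r = 1.66×10^9 km, T = 13500 days = 13500 × 86400 s = 1.1664×10^9 s: μ = 4π²r³/T² = 1.32736×10^11 km³/s².
In km: r₁ = 2.00 × 1.496×10^8 = 2.992×10^8 km; r₂ = 11.1 × 1.496×10^8 = 1.66056×10^9 km.
Transfer-ellipse semi-major axis a_t = (r₁ + r₂)/2 = (2.992×10^8 + 1.66056×10^9)/2 = 9.7988×10^8 km.
At periapsis, r = 2.992×10^8 km.
Vis-viva: v = √[μ(2/r − 1/a_t)] = √[1.32736×10^11 × (2/2.992×10^8 − 1/9.7988×10^8)] = 27.42 km/s.

v = 27.4 km/s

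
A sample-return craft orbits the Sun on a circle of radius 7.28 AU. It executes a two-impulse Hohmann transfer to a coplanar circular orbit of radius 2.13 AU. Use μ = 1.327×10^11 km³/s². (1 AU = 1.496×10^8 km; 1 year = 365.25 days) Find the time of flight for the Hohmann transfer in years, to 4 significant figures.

In km: r₁ = 7.28 × 1.496×10^8 = 1.089088×10^9 km; r₂ = 2.13 × 1.496×10^8 = 3.18648×10^8 km.
Transfer-ellipse semi-major axis a_t = (r₁ + r₂)/2 = (1.089088×10^9 + 3.18648×10^8)/2 = 7.03868×10^8 km.
Transfer time t = π√(a_t³/μ) = π√((7.03868×10^8)³ / 1.327×10^11) = 1.6105×10^8 s.
Converting: 1.6105×10^8 s ÷ 3.15576×10^7 s/year (365.25 × 86400) = 5.103 years.

t = 5.103 years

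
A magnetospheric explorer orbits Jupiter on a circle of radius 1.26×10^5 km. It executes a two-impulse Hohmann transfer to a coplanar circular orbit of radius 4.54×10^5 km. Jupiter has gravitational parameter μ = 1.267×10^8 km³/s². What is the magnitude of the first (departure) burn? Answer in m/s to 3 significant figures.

The Hohmann ellipse has a_t = (r₁ + r₂)/2 = 2.900×10^5 km.
On the circular orbit at r = 1.260×10^5 km, v_c = √(μ/r) = 31.710 km/s.
Transfer-orbit speed at the same r (vis-viva, a = a_t): v_t = √[μ(2/r − 1/a_t)] = 39.676 km/s.
Δv₁ = |v_t − v_c| = |39.676 − 31.710| = 7.966 km/s.

Δv₁ = 7970 m/s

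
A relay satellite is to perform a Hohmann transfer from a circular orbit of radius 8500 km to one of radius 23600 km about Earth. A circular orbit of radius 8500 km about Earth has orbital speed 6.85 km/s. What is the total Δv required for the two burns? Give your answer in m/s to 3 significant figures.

From the circular-orbit relation v² = μ/r at r = 8500 km: μ = v²r = (6.85)² × 8500 = 3.98841×10^5 km³/s².
Semi-major axis of the transfer orbit: a_t = (8500 + 23600)/2 = 16050 km.
Circular speed at r₁: v₁ = √(μ/r₁) = √(3.98841×10^5/8500) = 6.8500 km/s.
Transfer-orbit speed at r₁ (vis-viva): v_p = √[μ(2/r₁ − 1/a_t)] = 8.3063 km/s.
First burn Δv₁ = |v_p − v₁| = 1.4563 km/s.
At r₂, v₂ = √(μ/r₂) = 4.1110 km/s.
Transfer-orbit speed at r₂: v_a = √[μ(2/r₂ − 1/a_t)] = 2.9917 km/s.
Second burn Δv₂ = |v₂ − v_a| = 1.1193 km/s.
Total Δv = Δv₁ + Δv₂ = 2.576 km/s.

Δv = 2580 m/s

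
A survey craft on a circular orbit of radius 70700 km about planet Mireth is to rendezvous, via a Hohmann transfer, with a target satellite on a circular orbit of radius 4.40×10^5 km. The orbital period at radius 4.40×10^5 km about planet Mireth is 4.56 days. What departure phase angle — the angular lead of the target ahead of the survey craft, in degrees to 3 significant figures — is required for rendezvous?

φ = 100°

From Kepler's third law T² = 4π²r³/μ at r = 4.40×10^5 km, T = 4.56 days = 4.56 × 86400 s = 3.93984×10^5 s: μ = 4π²r³/T² = 2.16651×10^7 km³/s².
Semi-major axis of the transfer orbit: a_t = (70700 + 4.400×10^5)/2 = 2.5535×10^5 km.
The half-period of the transfer ellipse is t = π√(a_t³/μ) = 87090 s.
The target's mean motion on its circular orbit is ω₂ = √(μ/r₂³) = 1.595×10^-5 rad/s.
Angle swept by the target during transfer: ω₂·t = 1.389 rad = 79.58°.
The survey craft traverses 180° on the transfer ellipse, so the target must lead by 180° − 79.58° = 100°.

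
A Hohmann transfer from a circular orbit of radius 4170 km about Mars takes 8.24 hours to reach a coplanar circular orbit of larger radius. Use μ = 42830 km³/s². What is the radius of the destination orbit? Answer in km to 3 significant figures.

Transfer time t = 8.24 hours = 29664 s, and t = π√(a_t³/μ).
So a_t = (μ t²/π²)^(1/3) = (42830 × (29664)² / π²)^(1/3) = 15630 km.
Since a_t = (r₁ + r₂)/2, r₂ = 2a_t − r₁ = 2×15630 − 4170 = 27090 km.

r₂ = 27100 km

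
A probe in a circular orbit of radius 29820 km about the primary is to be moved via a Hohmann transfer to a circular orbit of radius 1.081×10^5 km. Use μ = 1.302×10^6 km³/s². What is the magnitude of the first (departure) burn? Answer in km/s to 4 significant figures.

Semi-major axis of the transfer orbit: a_t = (29820 + 1.081×10^5)/2 = 68960 km.
On the circular orbit at r = 29820 km, v_c = √(μ/r) = 6.608 km/s.
Transfer-orbit speed at the same r (vis-viva, a = a_t): v_t = √[μ(2/r − 1/a_t)] = 8.273 km/s.
Δv₁ = |v_t − v_c| = |8.273 − 6.608| = 1.665 km/s.

Δv₁ = 1.665 km/s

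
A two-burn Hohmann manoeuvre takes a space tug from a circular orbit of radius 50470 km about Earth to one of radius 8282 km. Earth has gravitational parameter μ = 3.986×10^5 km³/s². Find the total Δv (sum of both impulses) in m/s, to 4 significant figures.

Δv = 3474 m/s

Transfer-ellipse semi-major axis a_t = (r₁ + r₂)/2 = (50470 + 8282)/2 = 29376 km.
Circular speed at r₁: v₁ = √(μ/r₁) = √(3.986×10^5/50470) = 2.810 km/s.
On the transfer ellipse at r₁, vis-viva equation gives v_a = √[μ(2/r₁ − 1/a_t)] = 1.492 km/s.
First burn Δv₁ = |v_a − v₁| = 1.318 km/s.
Circular speed at r₂: v₂ = √(μ/r₂) = 6.937 km/s.
Transfer-orbit speed at r₂: v_p = √[μ(2/r₂ − 1/a_t)] = 9.093 km/s.
Second burn Δv₂ = |v₂ − v_p| = 2.156 km/s.
Δv = Δv₁ + Δv₂ = 1.318 + 2.156 = 3.474 km/s.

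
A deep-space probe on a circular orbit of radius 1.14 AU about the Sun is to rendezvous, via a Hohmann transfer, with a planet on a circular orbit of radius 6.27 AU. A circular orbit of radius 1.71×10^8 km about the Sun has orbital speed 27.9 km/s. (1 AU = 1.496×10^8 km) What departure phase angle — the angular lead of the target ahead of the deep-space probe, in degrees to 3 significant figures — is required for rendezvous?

From the circular-orbit relation v² = μ/r at r = 1.71×10^8 km: μ = v²r = (27.9)² × 1.71×10^8 = 1.33108×10^11 km³/s².
In km: r₁ = 1.14 × 1.496×10^8 = 1.70544×10^8 km; r₂ = 6.27 × 1.496×10^8 = 9.37992×10^8 km.
The Hohmann ellipse has a_t = (r₁ + r₂)/2 = 5.54268×10^8 km.
Transfer time t = π√(a_t³/μ) = 1.124×10^8 s.
Target angular speed ω₂ = √(μ/r₂³) = 1.270×10^-8 rad/s.
Angle swept by the target during transfer: ω₂·t = 1.427 rad = 81.76°.
Arrival is 180° from departure on the ellipse, so φ = 180° − 81.76° = 98.2°.

φ = 98.2°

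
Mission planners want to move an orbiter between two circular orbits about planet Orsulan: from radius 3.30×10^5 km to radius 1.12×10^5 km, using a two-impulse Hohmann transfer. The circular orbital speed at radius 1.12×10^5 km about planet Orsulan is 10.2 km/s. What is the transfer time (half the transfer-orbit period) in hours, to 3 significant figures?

From the circular-orbit relation v² = μ/r at r = 1.12×10^5 km: μ = v²r = (10.2)² × 1.12×10^5 = 1.16525×10^7 km³/s².
Transfer-ellipse semi-major axis a_t = (r₁ + r₂)/2 = (3.300×10^5 + 1.120×10^5)/2 = 2.210×10^5 km.
By Kepler's third law the transfer-orbit period is T = 2π√(a_t³/μ), so t = T/2 = 95620 s.
Converting: 95620 s ÷ 3600 s/hour = 26.6 hours.

t = 26.6 hours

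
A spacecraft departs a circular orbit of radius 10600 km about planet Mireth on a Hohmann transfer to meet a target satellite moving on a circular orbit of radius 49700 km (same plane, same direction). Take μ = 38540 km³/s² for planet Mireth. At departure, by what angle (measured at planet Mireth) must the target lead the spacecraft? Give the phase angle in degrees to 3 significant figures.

Transfer-ellipse semi-major axis a_t = (r₁ + r₂)/2 = (10600 + 49700)/2 = 30150 km.
The half-period of the transfer ellipse is t = π√(a_t³/μ) = 83777.04 s.
The target's mean motion on its circular orbit is ω₂ = √(μ/r₂³) = 1.771827×10^-5 rad/s.
Angle swept by the target during transfer: ω₂·t = 1.48438 rad = 85.049°.
Arrival is 180° from departure on the ellipse, so φ = 180° − 85.049° = 95.0°.

φ = 95.0°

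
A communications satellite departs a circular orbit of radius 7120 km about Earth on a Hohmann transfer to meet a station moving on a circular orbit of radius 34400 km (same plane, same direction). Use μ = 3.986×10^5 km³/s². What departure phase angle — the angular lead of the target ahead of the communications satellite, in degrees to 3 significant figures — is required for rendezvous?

φ = 95.6°

Semi-major axis of the transfer orbit: a_t = (7120 + 34400)/2 = 20760 km.
Transfer time t = π√(a_t³/μ) = 14884 s.
The target's mean motion on its circular orbit is ω₂ = √(μ/r₂³) = 9.8953×10^-5 rad/s.
Angle swept by the target during transfer: ω₂·t = 1.4728 rad = 84.39°.
Arrival is 180° from departure on the ellipse, so φ = 180° − 84.39° = 95.6°.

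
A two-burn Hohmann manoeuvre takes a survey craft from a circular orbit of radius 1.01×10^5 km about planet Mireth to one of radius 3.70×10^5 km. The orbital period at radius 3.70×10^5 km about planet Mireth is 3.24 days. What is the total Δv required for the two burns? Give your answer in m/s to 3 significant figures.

From Kepler's third law T² = 4π²r³/μ at r = 3.70×10^5 km, T = 3.24 days = 3.24 × 86400 s = 2.79936×10^5 s: μ = 4π²r³/T² = 2.55180×10^7 km³/s².
Semi-major axis of the transfer orbit: a_t = (1.010×10^5 + 3.700×10^5)/2 = 2.355×10^5 km.
Circular speed at r₁: v₁ = √(μ/r₁) = √(2.55180×10^7/1.010×10^5) = 15.895 km/s.
Transfer-orbit speed at r₁ (v² = μ(2/r − 1/a)): v_p = √[μ(2/r₁ − 1/a_t)] = 19.924 km/s.
First burn Δv₁ = |v_p − v₁| = 4.029 km/s.
At r₂, v₂ = √(μ/r₂) = 8.305 km/s.
Transfer-orbit speed at r₂: v_a = √[μ(2/r₂ − 1/a_t)] = 5.439 km/s.
Second burn Δv₂ = |v₂ − v_a| = 2.866 km/s.
Δv = Δv₁ + Δv₂ = 4.029 + 2.866 = 6.895 km/s.

Δv = 6890 m/s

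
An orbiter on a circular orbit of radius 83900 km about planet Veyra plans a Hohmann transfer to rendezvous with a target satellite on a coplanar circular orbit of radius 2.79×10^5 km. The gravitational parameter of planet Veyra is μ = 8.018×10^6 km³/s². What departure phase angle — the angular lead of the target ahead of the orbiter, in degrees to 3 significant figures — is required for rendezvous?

Transfer-ellipse semi-major axis a_t = (r₁ + r₂)/2 = (83900 + 2.790×10^5)/2 = 1.8145×10^5 km.
The half-period of the transfer ellipse is t = π√(a_t³/μ) = 85754 s.
The target's mean motion on its circular orbit is ω₂ = √(μ/r₂³) = 1.9214×10^-5 rad/s.
Angle swept by the target during transfer: ω₂·t = 1.6477 rad = 94.41°.
The orbiter traverses 180° on the transfer ellipse, so the target must lead by 180° − 94.41° = 85.6°.

φ = 85.6°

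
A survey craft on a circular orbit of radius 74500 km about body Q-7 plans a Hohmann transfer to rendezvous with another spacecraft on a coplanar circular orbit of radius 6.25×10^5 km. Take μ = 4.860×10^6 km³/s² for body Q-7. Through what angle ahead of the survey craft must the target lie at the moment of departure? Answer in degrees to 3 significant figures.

φ = 105°

Transfer-ellipse semi-major axis a_t = (r₁ + r₂)/2 = (74500 + 6.250×10^5)/2 = 3.4975×10^5 km.
The half-period of the transfer ellipse is t = π√(a_t³/μ) = 2.9476×10^5 s.
Target angular speed ω₂ = √(μ/r₂³) = 4.4617×10^-6 rad/s.
Angle swept by the target during transfer: ω₂·t = 1.3151 rad = 75.35°.
Arrival is 180° from departure on the ellipse, so φ = 180° − 75.35° = 105°.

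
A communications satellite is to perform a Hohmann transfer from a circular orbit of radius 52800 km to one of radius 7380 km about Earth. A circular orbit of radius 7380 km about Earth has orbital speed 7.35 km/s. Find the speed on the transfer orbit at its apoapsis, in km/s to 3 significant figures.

From the circular-orbit relation v² = μ/r at r = 7380 km: μ = v²r = (7.35)² × 7380 = 3.98686×10^5 km³/s².
Transfer-ellipse semi-major axis a_t = (r₁ + r₂)/2 = (52800 + 7380)/2 = 30090 km.
The apoapsis of the transfer ellipse is at r = 52800 km.
Applying v² = μ(2/r − 1/a_t): v = 1.361 km/s.

v = 1.36 km/s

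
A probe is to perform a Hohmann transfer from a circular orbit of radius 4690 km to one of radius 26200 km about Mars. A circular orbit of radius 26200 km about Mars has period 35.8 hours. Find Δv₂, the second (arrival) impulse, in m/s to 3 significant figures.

Δv₂ = 573 m/s

From Kepler's third law T² = 4π²r³/μ at r = 26200 km, T = 35.8 hours = 35.8 × 3600 s = 1.2888×10^5 s: μ = 4π²r³/T² = 42745.7 km³/s².
Transfer-ellipse semi-major axis a_t = (r₁ + r₂)/2 = (4690 + 26200)/2 = 15445 km.
On the circular orbit at r = 26200 km, v_c = √(μ/r) = 1.2773 km/s.
Transfer-orbit speed at the same r (vis-viva, a = a_t): v_t = √[μ(2/r − 1/a_t)] = 0.70386 km/s.
Δv₂ = |v_t − v_c| = |0.70386 − 1.2773| = 0.5734 km/s.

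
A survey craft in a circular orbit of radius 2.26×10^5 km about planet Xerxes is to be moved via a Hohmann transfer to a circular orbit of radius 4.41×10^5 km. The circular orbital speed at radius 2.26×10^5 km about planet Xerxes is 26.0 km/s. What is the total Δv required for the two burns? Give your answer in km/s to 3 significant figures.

Δv = 7.19 km/s

From the circular-orbit relation v² = μ/r at r = 2.26×10^5 km: μ = v²r = (26.0)² × 2.26×10^5 = 1.52776×10^8 km³/s².
The Hohmann ellipse has a_t = (r₁ + r₂)/2 = 3.335×10^5 km.
Circular speed at r₁: v₁ = √(μ/r₁) = √(1.52776×10^8/2.260×10^5) = 26.000 km/s.
Transfer-orbit speed at r₁ (vis-viva): v_p = √[μ(2/r₁ − 1/a_t)] = 29.898 km/s.
First burn Δv₁ = |v_p − v₁| = 3.898 km/s.
Circular speed at r₂: v₂ = √(μ/r₂) = 18.613 km/s.
Transfer-orbit speed at r₂: v_a = √[μ(2/r₂ − 1/a_t)] = 15.322 km/s.
Second burn Δv₂ = |v₂ − v_a| = 3.291 km/s.
Δv = Δv₁ + Δv₂ = 3.898 + 3.291 = 7.189 km/s.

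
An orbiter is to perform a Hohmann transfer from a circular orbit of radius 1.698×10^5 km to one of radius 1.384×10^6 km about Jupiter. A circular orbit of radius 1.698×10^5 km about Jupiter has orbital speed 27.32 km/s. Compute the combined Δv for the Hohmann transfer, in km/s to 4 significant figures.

From the circular-orbit relation v² = μ/r at r = 1.698×10^5 km: μ = v²r = (27.32)² × 1.698×10^5 = 1.26736×10^8 km³/s².
The Hohmann ellipse has a_t = (r₁ + r₂)/2 = 7.769×10^5 km.
At r₁ the circular-orbit speed is v₁ = √(μ/r₁) = 27.320 km/s.
Transfer-orbit speed at r₁ (vis-viva equation): v_p = √[μ(2/r₁ − 1/a_t)] = 36.464 km/s.
First burn Δv₁ = |v_p − v₁| = 9.144 km/s.
Circular speed at r₂: v₂ = √(μ/r₂) = 9.5693 km/s.
Transfer-orbit speed at r₂: v_a = √[μ(2/r₂ − 1/a_t)] = 4.4737 km/s.
Second burn Δv₂ = |v₂ − v_a| = 5.096 km/s.
Δv = Δv₁ + Δv₂ = 9.144 + 5.096 = 14.24 km/s.

Δv = 14.24 km/s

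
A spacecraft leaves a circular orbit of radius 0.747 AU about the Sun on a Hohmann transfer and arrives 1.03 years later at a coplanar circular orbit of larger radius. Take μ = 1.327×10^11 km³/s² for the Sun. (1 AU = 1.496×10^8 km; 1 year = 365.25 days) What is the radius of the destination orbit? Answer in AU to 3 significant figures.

r₂ = 2.49 AU

In km: r₁ = 0.747 × 1.496×10^8 = 1.117512×10^8 km.
Transfer time t = 1.03 years × 365.25 × 86400 s = 3.2504328×10^7 s, and t = π√(a_t³/μ).
So a_t = (μ t²/π²)^(1/3) = (1.327×10^11 × (3.2504328×10^7)² / π²)^(1/3) = 2.4219×10^8 km.
Since a_t = (r₁ + r₂)/2, r₂ = 2a_t − r₁ = 2×2.4219×10^8 − 1.117512×10^8 = 3.726288×10^8 km.
In AU: r₂ = 3.726288×10^8 / 1.496×10^8 = 2.49 AU.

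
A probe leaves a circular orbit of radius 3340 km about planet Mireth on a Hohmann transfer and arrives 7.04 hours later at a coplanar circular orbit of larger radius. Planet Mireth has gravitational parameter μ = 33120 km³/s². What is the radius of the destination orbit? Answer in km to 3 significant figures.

r₂ = 22500 km

Transfer time t = 7.04 hours = 25344 s, and t = π√(a_t³/μ).
So a_t = (μ t²/π²)^(1/3) = (33120 × (25344)² / π²)^(1/3) = 12918 km.
Since a_t = (r₁ + r₂)/2, r₂ = 2a_t − r₁ = 2×12918 − 3340 = 22496 km.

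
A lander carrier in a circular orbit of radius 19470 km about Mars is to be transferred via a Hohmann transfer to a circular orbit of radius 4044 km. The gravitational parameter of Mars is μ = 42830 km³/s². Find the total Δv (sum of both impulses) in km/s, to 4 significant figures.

Δv = 1.547 km/s

Semi-major axis of the transfer orbit: a_t = (19470 + 4044)/2 = 11757 km.
Circular speed at r₁: v₁ = √(μ/r₁) = √(42830/19470) = 1.4832 km/s.
On the transfer ellipse at r₁, vis-viva equation gives v_a = √[μ(2/r₁ − 1/a_t)] = 0.86986 km/s.
First burn Δv₁ = |v_a − v₁| = 0.6133 km/s.
At r₂, v₂ = √(μ/r₂) = 3.2544 km/s.
Transfer-orbit speed at r₂: v_p = √[μ(2/r₂ − 1/a_t)] = 4.1880 km/s.
Second burn Δv₂ = |v₂ − v_p| = 0.9336 km/s.
Δv = Δv₁ + Δv₂ = 0.6133 + 0.9336 = 1.547 km/s.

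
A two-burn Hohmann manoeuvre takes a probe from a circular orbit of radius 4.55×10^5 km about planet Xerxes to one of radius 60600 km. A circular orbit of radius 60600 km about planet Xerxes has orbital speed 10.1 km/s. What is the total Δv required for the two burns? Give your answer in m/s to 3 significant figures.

Δv = 5220 m/s

From the circular-orbit relation v² = μ/r at r = 60600 km: μ = v²r = (10.1)² × 60600 = 6.18181×10^6 km³/s².
Semi-major axis of the transfer orbit: a_t = (4.550×10^5 + 60600)/2 = 2.578×10^5 km.
Circular speed at r₁: v₁ = √(μ/r₁) = √(6.18181×10^6/4.550×10^5) = 3.686 km/s.
Transfer-orbit speed at r₁ (vis-viva): v_a = √[μ(2/r₁ − 1/a_t)] = 1.787 km/s.
First burn Δv₁ = |v_a − v₁| = 1.899 km/s.
At r₂, v₂ = √(μ/r₂) = 10.100 km/s.
Transfer-orbit speed at r₂: v_p = √[μ(2/r₂ − 1/a_t)] = 13.418 km/s.
Second burn Δv₂ = |v₂ − v_p| = 3.318 km/s.
Δv = Δv₁ + Δv₂ = 1.899 + 3.318 = 5.217 km/s.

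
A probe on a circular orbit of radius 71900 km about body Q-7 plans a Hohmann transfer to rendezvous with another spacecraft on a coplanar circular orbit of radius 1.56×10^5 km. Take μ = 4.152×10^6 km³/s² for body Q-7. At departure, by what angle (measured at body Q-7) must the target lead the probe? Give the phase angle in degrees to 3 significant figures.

The Hohmann ellipse has a_t = (r₁ + r₂)/2 = 1.1395×10^5 km.
Transfer time t = π√(a_t³/μ) = 59310 s.
The target's mean motion on its circular orbit is ω₂ = √(μ/r₂³) = 3.307×10^-5 rad/s.
Angle swept by the target during transfer: ω₂·t = 1.961 rad = 112.4°.
Arrival is 180° from departure on the ellipse, so φ = 180° − 112.4° = 67.6°.

φ = 67.6°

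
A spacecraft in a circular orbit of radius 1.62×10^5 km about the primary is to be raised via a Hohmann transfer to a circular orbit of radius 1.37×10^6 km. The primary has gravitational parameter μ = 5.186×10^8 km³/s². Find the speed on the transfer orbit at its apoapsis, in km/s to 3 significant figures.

v = 8.95 km/s

Transfer-ellipse semi-major axis a_t = (r₁ + r₂)/2 = (1.620×10^5 + 1.370×10^6)/2 = 7.660×10^5 km.
At apoapsis, r = 1.370×10^6 km.
Applying v² = μ(2/r − 1/a_t): v = 8.947 km/s.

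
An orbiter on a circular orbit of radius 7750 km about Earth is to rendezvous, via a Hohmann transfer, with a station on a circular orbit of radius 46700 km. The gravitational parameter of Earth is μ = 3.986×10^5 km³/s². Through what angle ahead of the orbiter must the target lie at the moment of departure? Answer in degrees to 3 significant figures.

Transfer-ellipse semi-major axis a_t = (r₁ + r₂)/2 = (7750 + 46700)/2 = 27225 km.
The half-period of the transfer ellipse is t = π√(a_t³/μ) = 22353 s.
Target angular speed ω₂ = √(μ/r₂³) = 6.2560×10^-5 rad/s.
Angle swept by the target during transfer: ω₂·t = 1.3984 rad = 80.12°.
The orbiter traverses 180° on the transfer ellipse, so the target must lead by 180° − 80.12° = 99.9°.

φ = 99.9°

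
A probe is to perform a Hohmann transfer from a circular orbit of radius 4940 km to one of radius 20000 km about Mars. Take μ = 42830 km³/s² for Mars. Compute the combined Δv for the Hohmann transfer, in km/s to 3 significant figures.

The Hohmann ellipse has a_t = (r₁ + r₂)/2 = 12470 km.
At r₁ the circular-orbit speed is v₁ = √(μ/r₁) = 2.9445 km/s.
On the transfer ellipse at r₁, vis-viva equation gives v_p = √[μ(2/r₁ − 1/a_t)] = 3.7290 km/s.
First burn Δv₁ = |v_p − v₁| = 0.7845 km/s.
At r₂, v₂ = √(μ/r₂) = 1.4634 km/s.
Transfer-orbit speed at r₂: v_a = √[μ(2/r₂ − 1/a_t)] = 0.92106 km/s.
Second burn Δv₂ = |v₂ − v_a| = 0.5423 km/s.
Δv = Δv₁ + Δv₂ = 0.7845 + 0.5423 = 1.327 km/s.

Δv = 1.33 km/s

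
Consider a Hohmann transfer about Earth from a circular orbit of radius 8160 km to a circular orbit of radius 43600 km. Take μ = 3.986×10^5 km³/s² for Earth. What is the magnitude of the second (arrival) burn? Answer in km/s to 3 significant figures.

Δv₂ = 1.33 km/s

Semi-major axis of the transfer orbit: a_t = (8160 + 43600)/2 = 25880 km.
On the circular orbit at r = 43600 km, v_c = √(μ/r) = 3.024 km/s.
Transfer-orbit speed at the same r (vis-viva, a = a_t): v_t = √[μ(2/r − 1/a_t)] = 1.698 km/s.
Δv₂ = |v_t − v_c| = |1.698 − 3.024| = 1.326 km/s.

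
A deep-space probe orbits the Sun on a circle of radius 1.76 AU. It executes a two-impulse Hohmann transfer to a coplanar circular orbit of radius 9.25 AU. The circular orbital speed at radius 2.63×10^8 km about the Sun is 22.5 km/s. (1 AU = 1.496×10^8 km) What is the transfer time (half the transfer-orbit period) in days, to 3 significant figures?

From the circular-orbit relation v² = μ/r at r = 2.63×10^8 km: μ = v²r = (22.5)² × 2.63×10^8 = 1.33144×10^11 km³/s².
In km: r₁ = 1.76 × 1.496×10^8 = 2.63296×10^8 km; r₂ = 9.25 × 1.496×10^8 = 1.3838×10^9 km.
Transfer-ellipse semi-major axis a_t = (r₁ + r₂)/2 = (2.63296×10^8 + 1.3838×10^9)/2 = 8.23548×10^8 km.
Half the transfer-orbit period gives t = π√(a_t³/μ) = 2.035×10^8 s.
Converting: 2.035×10^8 s ÷ 86400 s/day = 2360 days.

t = 2360 days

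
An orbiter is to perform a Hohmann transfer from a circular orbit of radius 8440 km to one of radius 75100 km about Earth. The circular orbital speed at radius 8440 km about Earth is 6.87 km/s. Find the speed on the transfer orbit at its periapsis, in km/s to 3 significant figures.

v = 9.21 km/s

From the circular-orbit relation v² = μ/r at r = 8440 km: μ = v²r = (6.87)² × 8440 = 3.98342×10^5 km³/s².
Semi-major axis of the transfer orbit: a_t = (8440 + 75100)/2 = 41770 km.
At periapsis, r = 8440 km.
Applying v² = μ(2/r − 1/a_t): v = 9.212 km/s.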